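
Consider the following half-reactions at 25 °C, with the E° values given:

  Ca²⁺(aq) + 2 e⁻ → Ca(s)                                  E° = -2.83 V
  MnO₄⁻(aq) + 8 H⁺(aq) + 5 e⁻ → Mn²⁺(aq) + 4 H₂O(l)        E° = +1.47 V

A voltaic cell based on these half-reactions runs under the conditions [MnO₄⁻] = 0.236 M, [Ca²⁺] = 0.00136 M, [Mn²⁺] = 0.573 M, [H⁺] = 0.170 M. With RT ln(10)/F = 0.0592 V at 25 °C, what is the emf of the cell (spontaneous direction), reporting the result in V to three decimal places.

MnO₄⁻/Mn²⁺ is the cathode (higher E°), Ca²⁺/Ca the anode: E°cell = +1.47 − (-2.83) = +4.30 V, n = 10.
Overall: 2 MnO₄⁻(aq) + 16 H⁺(aq) + 5 Ca(s) → 2 Mn²⁺(aq) + 8 H₂O(l) + 5 Ca²⁺(aq)
Q = [Mn²⁺]^2·[Ca²⁺]^5 / ([MnO₄⁻]^2·[H⁺]^16); log Q = -1.249.
E = E° − (0.0592/n) log Q = +4.30 − (0.0592/10)(-1.249) = +4.307 V.

+4.307 V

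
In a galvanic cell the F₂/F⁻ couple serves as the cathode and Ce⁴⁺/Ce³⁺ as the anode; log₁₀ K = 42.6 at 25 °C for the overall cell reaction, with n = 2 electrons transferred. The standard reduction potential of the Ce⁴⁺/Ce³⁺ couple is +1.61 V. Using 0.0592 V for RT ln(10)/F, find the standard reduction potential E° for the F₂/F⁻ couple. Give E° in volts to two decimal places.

E°cell = (0.0592/n)·log K = (0.0592/2)(42.6) = +1.261 V.
Since F₂/F⁻ is the cathode and Ce⁴⁺/Ce³⁺ the anode, E°cell = E°(F₂/F⁻) − E°(Ce⁴⁺/Ce³⁺).
So E°(F₂/F⁻) = E°cell + E°(Ce⁴⁺/Ce³⁺) = +1.261 + (+1.61) = +2.87 V.

+2.87 V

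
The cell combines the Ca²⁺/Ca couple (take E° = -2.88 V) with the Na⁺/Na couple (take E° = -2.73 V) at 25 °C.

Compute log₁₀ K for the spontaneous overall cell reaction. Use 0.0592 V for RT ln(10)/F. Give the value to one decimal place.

Cathode: Na⁺/Na; anode: Ca²⁺/Ca. E°cell = +0.15 V, n = 2.
log K = nE°cell / 0.0592 = (2)(+0.15) / 0.0592 = 5.1.

5.1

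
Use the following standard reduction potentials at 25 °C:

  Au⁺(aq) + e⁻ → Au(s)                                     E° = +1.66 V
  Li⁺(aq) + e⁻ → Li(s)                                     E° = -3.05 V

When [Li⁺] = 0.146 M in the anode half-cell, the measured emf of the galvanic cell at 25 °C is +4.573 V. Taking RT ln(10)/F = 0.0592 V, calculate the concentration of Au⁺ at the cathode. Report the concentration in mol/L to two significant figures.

Au⁺/Au is the cathode, Li⁺/Li the anode: E°cell = +4.71 V, n = 1.
Overall reaction: Au⁺(aq) + Li(s) → Au(s) + Li⁺(aq); Q = [Li⁺]^1/[Au⁺]^1.
From E = E° − (0.0592/n) log Q: log Q = (E° − E)·n/0.0592 = (+4.71 − (+4.573))·1/0.0592 = 2.3142.
So 1·log[Au⁺] = 1·log(0.146) − log Q = -0.8356 − (2.3142) = -3.1498; [Au⁺] = 10^(-3.1498) ≈ 0.00071 M.

0.00071 M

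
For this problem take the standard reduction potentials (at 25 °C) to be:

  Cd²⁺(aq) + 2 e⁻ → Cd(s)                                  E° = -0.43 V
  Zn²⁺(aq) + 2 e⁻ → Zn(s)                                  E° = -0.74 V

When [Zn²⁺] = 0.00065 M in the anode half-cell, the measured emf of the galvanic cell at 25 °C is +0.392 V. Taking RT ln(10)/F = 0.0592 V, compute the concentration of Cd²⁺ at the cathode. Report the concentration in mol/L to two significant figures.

0.38 M

Cd²⁺/Cd is the cathode, Zn²⁺/Zn the anode: E°cell = +0.31 V, n = 2.
Overall reaction: Cd²⁺(aq) + Zn(s) → Cd(s) + Zn²⁺(aq); Q = [Zn²⁺]^1/[Cd²⁺]^1.
From E = E° − (0.0592/n) log Q: log Q = (E° − E)·n/0.0592 = (+0.31 − (+0.392))·2/0.0592 = -2.7703.
So 1·log[Cd²⁺] = 1·log(0.00065) − log Q = -3.1871 − (-2.7703) = -0.4168; [Cd²⁺] = 10^(-0.4168) ≈ 0.38 M.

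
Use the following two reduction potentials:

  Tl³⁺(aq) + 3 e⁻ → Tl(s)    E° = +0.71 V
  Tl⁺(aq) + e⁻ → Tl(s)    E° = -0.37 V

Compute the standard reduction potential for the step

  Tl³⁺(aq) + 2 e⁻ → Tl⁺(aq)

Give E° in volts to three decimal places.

Sequential free energies add, so n₃E°₃ = n₁E°₁ + n₂E°₂.
With n₃ = 3, and the known step contributing 1×(-0.37) V, the unknown satisfies 2·E° = 3×(+0.71) − 1×(-0.37) = +2.500.
E° = +2.500 / 2 = +1.250 V.

+1.250 V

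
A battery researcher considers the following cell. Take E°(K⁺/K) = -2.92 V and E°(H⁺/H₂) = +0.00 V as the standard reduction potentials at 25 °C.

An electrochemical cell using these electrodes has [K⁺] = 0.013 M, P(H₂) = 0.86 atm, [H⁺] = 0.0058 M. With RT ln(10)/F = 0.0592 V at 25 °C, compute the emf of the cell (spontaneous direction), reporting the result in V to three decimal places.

+2.901 V

H⁺/H₂ is the cathode (higher E°), K⁺/K the anode: E°cell = +0.00 − (-2.92) = +2.92 V, n = 2.
Overall: 2 H⁺(aq) + 2 K(s) → H₂(g) + 2 K⁺(aq)
Q = P(H₂)·[K⁺]^2 / ([H⁺]^2); log Q = 0.636.
E = E° − (0.0592/n) log Q = +2.92 − (0.0592/2)(0.636) = +2.901 V.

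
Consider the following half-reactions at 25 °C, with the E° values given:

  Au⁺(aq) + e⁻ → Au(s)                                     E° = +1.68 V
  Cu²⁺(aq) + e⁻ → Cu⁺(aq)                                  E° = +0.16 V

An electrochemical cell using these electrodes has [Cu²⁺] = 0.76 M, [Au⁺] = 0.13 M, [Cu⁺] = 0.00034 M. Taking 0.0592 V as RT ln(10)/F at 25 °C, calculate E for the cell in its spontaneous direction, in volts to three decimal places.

Au⁺/Au is the cathode (higher E°), Cu²⁺/Cu⁺ the anode: E°cell = +1.68 − (+0.16) = +1.52 V, n = 1.
Overall: Au⁺(aq) + Cu⁺(aq) → Au(s) + Cu²⁺(aq)
Q = [Cu²⁺] / ([Au⁺]·[Cu⁺]); log Q = 4.235.
E = E° − (0.0592/n) log Q = +1.52 − (0.0592/1)(4.235) = +1.269 V.

+1.269 V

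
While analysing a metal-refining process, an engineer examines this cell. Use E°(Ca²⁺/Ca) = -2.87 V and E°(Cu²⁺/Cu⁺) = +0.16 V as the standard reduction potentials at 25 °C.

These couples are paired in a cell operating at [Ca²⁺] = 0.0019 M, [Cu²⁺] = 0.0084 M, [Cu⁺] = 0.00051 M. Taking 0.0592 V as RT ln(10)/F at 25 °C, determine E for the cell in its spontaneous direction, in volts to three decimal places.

Cu²⁺/Cu⁺ is the cathode (higher E°), Ca²⁺/Ca the anode: E°cell = +0.16 − (-2.87) = +3.03 V, n = 2.
Overall: 2 Cu²⁺(aq) + Ca(s) → 2 Cu⁺(aq) + Ca²⁺(aq)
Q = [Cu⁺]^2·[Ca²⁺] / ([Cu²⁺]^2); log Q = -5.155.
E = E° − (0.0592/n) log Q = +3.03 − (0.0592/2)(-5.155) = +3.183 V.

+3.183 V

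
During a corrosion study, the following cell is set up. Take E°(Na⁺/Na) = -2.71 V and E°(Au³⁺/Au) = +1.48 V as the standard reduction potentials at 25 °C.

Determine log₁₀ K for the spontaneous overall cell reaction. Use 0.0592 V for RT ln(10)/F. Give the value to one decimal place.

Cathode: Au³⁺/Au; anode: Na⁺/Na. E°cell = +4.19 V, n = 3.
log K = nE°cell / 0.0592 = (3)(+4.19) / 0.0592 = 212.3.

212.3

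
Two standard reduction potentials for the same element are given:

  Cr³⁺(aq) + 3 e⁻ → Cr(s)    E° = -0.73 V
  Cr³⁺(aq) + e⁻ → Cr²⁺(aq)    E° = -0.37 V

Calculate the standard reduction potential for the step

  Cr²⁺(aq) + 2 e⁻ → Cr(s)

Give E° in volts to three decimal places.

-0.910 V

Sequential free energies add, so n₃E°₃ = n₁E°₁ + n₂E°₂.
With n₃ = 3, and the known step contributing 1×(-0.37) V, the unknown satisfies 2·E° = 3×(-0.73) − 1×(-0.37) = -1.820.
E° = -1.820 / 2 = -0.910 V.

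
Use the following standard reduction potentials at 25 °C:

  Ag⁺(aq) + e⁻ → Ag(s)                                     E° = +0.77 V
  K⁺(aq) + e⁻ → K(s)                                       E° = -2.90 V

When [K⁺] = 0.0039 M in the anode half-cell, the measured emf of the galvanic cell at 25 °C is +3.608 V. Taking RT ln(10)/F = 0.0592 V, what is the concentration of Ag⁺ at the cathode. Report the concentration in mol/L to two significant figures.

Ag⁺/Ag is the cathode, K⁺/K the anode: E°cell = +3.67 V, n = 1.
Overall reaction: Ag⁺(aq) + K(s) → Ag(s) + K⁺(aq); Q = [K⁺]^1/[Ag⁺]^1.
From E = E° − (0.0592/n) log Q: log Q = (E° − E)·n/0.0592 = (+3.67 − (+3.608))·1/0.0592 = 1.0473.
So 1·log[Ag⁺] = 1·log(0.0039) − log Q = -2.4089 − (1.0473) = -3.4562; [Ag⁺] = 10^(-3.4562) ≈ 0.00035 M.

0.00035 M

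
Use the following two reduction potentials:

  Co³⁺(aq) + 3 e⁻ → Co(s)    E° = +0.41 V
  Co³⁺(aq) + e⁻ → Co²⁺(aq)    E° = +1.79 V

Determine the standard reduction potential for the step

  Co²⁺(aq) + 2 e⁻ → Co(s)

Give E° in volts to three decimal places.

Sequential free energies add, so n₃E°₃ = n₁E°₁ + n₂E°₂.
With n₃ = 3, and the known step contributing 1×(+1.79) V, the unknown satisfies 2·E° = 3×(+0.41) − 1×(+1.79) = -0.560.
E° = -0.560 / 2 = -0.280 V.

-0.280 V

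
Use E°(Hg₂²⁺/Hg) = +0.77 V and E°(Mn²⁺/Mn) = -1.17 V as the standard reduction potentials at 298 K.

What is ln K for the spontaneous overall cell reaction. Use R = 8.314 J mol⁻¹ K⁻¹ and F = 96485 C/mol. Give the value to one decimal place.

151.1

Cathode: Hg₂²⁺/Hg; anode: Mn²⁺/Mn. E°cell = (+0.77) − (-1.17) = +1.94 V, with n = 2.
ΔG° = −nFE° = −RT ln K, so ln K = nFE°/(RT) = (2)(96485)(+1.94) / ((8.314)(298)) = 151.100.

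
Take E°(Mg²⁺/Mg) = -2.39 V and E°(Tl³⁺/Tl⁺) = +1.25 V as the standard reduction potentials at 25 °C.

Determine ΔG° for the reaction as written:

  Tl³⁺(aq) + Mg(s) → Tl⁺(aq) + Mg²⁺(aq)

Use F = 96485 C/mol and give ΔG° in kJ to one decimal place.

-702.4 kJ

As written, Tl³⁺/Tl⁺ is reduced (cathode) and Mg²⁺/Mg is oxidised (anode), so E°cell = (+1.25) − (-2.39) = +3.64 V.
Balancing electrons gives n = 2.
ΔG° = −nFE° = −(2)(96485)(+3.64) = -702,411 J = -702.4 kJ.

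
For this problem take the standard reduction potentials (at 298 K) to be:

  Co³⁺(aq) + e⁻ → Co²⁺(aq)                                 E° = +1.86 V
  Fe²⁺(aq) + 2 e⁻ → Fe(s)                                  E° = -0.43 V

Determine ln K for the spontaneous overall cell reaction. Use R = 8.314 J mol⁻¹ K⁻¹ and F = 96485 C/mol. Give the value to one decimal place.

Cathode: Co³⁺/Co²⁺; anode: Fe²⁺/Fe. E°cell = (+1.86) − (-0.43) = +2.29 V, with n = 2.
ΔG° = −nFE° = −RT ln K, so ln K = nFE°/(RT) = (2)(96485)(+2.29) / ((8.314)(298)) = 178.361.

178.4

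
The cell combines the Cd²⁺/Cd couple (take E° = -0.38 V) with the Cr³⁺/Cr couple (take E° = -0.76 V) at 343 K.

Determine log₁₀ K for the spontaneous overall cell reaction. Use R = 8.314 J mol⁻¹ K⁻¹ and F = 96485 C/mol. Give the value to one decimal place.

Cathode: Cd²⁺/Cd; anode: Cr³⁺/Cr. E°cell = (-0.38) − (-0.76) = +0.38 V, with n = 6.
ΔG° = −nFE° = −RT ln K, so ln K = nFE°/(RT) = (6)(96485)(+0.38) / ((8.314)(343)) = 77.142.
log₁₀ K = 77.142 / ln 10 = 33.5.

33.5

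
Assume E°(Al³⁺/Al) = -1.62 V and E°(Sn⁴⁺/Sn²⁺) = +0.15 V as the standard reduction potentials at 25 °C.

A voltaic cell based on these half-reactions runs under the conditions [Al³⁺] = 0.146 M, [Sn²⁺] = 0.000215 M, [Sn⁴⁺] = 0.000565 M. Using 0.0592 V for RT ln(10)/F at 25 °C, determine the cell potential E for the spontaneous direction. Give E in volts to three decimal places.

Sn⁴⁺/Sn²⁺ is the cathode (higher E°), Al³⁺/Al the anode: E°cell = +0.15 − (-1.62) = +1.77 V, n = 6.
Overall: 3 Sn⁴⁺(aq) + 2 Al(s) → 3 Sn²⁺(aq) + 2 Al³⁺(aq)
Q = [Sn²⁺]^3·[Al³⁺]^2 / ([Sn⁴⁺]^3); log Q = -2.930.
E = E° − (0.0592/n) log Q = +1.77 − (0.0592/6)(-2.930) = +1.799 V.

+1.799 V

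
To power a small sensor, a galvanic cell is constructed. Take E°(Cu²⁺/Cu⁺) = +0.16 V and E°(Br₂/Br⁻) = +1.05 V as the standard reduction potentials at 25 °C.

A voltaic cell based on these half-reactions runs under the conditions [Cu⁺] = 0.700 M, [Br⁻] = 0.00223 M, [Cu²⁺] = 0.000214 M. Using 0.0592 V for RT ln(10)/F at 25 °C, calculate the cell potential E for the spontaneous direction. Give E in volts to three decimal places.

Br₂/Br⁻ is the cathode (higher E°), Cu²⁺/Cu⁺ the anode: E°cell = +1.05 − (+0.16) = +0.89 V, n = 2.
Overall: Br₂(l) + 2 Cu⁺(aq) → 2 Br⁻(aq) + 2 Cu²⁺(aq)
Q = [Br⁻]^2·[Cu²⁺]^2 / ([Cu⁺]^2); log Q = -12.333.
E = E° − (0.0592/n) log Q = +0.89 − (0.0592/2)(-12.333) = +1.255 V.

+1.255 V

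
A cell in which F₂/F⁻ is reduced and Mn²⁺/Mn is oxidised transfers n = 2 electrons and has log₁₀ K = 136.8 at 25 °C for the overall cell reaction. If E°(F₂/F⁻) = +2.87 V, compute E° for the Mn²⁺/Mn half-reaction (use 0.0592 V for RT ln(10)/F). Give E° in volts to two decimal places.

E°cell = (0.0592/n)·log K = (0.0592/2)(136.8) = +4.049 V.
Since F₂/F⁻ is the cathode and Mn²⁺/Mn the anode, E°cell = E°(F₂/F⁻) − E°(Mn²⁺/Mn).
So E°(Mn²⁺/Mn) = E°(F₂/F⁻) − E°cell = (+2.87) − (+4.049) = -1.18 V.

-1.18 V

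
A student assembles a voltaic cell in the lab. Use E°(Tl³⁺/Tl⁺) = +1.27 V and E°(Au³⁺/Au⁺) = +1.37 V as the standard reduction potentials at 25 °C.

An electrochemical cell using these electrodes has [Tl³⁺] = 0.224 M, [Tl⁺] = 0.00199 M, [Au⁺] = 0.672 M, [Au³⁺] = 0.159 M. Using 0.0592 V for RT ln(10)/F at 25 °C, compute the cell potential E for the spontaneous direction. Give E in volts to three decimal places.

+0.021 V

Au³⁺/Au⁺ is the cathode (higher E°), Tl³⁺/Tl⁺ the anode: E°cell = +1.37 − (+1.27) = +0.10 V, n = 2.
Overall: Au³⁺(aq) + Tl⁺(aq) → Au⁺(aq) + Tl³⁺(aq)
Q = [Au⁺]·[Tl³⁺] / ([Au³⁺]·[Tl⁺]); log Q = 2.677.
E = E° − (0.0592/n) log Q = +0.10 − (0.0592/2)(2.677) = +0.021 V.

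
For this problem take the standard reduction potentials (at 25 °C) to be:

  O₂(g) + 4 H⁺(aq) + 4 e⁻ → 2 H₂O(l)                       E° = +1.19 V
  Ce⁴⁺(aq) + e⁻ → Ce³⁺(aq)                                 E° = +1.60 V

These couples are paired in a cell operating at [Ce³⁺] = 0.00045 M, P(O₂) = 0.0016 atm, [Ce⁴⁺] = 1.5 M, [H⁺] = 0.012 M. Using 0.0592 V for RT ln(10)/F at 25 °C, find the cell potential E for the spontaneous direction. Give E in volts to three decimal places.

Ce⁴⁺/Ce³⁺ is the cathode (higher E°), O₂/H₂O the anode: E°cell = +1.60 − (+1.19) = +0.41 V, n = 4.
Overall: 4 Ce⁴⁺(aq) + 2 H₂O(l) → 4 Ce³⁺(aq) + O₂(g) + 4 H⁺(aq)
Q = [Ce³⁺]^4·P(O₂)·[H⁺]^4 / ([Ce⁴⁺]^4); log Q = -24.571.
E = E° − (0.0592/n) log Q = +0.41 − (0.0592/4)(-24.571) = +0.774 V.

+0.774 V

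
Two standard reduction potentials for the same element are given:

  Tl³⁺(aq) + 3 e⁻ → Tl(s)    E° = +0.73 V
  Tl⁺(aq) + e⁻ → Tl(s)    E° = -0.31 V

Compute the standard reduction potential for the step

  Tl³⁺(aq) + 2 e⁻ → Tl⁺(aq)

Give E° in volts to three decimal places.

+1.250 V

Sequential free energies add, so n₃E°₃ = n₁E°₁ + n₂E°₂.
With n₃ = 3, and the known step contributing 1×(-0.31) V, the unknown satisfies 2·E° = 3×(+0.73) − 1×(-0.31) = +2.500.
E° = +2.500 / 2 = +1.250 V.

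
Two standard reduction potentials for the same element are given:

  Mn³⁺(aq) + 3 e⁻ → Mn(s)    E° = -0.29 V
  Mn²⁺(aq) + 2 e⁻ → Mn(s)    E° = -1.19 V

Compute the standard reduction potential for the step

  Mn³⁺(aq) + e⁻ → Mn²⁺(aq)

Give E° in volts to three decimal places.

+1.510 V

Sequential free energies add, so n₃E°₃ = n₁E°₁ + n₂E°₂.
With n₃ = 3, and the known step contributing 2×(-1.19) V, the unknown satisfies 1·E° = 3×(-0.29) − 2×(-1.19) = +1.510.
E° = +1.510 / 1 = +1.510 V.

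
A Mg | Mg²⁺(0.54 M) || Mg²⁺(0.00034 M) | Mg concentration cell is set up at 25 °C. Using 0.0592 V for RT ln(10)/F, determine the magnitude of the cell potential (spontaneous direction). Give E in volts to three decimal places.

For a concentration cell E°cell = 0. The 0.54 M side is the cathode (reduction is favoured where [Mg²⁺] is higher).
With n = 2, E = −(0.0592/2) log([Mg²⁺]ₐₙ/[Mg²⁺]꜀ₐₜ) = −(0.0592/2) log(0.00034/0.54) = −(0.0592/2)(-3.201) = +0.095 V.

+0.095 V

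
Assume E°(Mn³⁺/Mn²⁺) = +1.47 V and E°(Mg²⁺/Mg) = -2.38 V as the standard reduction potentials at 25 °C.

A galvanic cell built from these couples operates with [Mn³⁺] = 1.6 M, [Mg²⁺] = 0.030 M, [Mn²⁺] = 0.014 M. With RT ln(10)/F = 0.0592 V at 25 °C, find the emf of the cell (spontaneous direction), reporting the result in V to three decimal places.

Mn³⁺/Mn²⁺ is the cathode (higher E°), Mg²⁺/Mg the anode: E°cell = +1.47 − (-2.38) = +3.85 V, n = 2.
Overall: 2 Mn³⁺(aq) + Mg(s) → 2 Mn²⁺(aq) + Mg²⁺(aq)
Q = [Mn²⁺]^2·[Mg²⁺] / ([Mn³⁺]^2); log Q = -5.639.
E = E° − (0.0592/n) log Q = +3.85 − (0.0592/2)(-5.639) = +4.017 V.

+4.017 V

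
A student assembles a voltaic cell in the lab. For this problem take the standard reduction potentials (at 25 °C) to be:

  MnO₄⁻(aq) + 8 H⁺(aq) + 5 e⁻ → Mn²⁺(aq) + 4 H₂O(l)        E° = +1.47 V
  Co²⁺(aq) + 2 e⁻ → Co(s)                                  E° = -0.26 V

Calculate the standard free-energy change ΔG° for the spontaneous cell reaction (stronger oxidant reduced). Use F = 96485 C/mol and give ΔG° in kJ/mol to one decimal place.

-1669.2 kJ/mol

MnO₄⁻/Mn²⁺ (E° = +1.47 V) is the cathode; Co²⁺/Co (E° = -0.26 V) is the anode, so E°cell = +1.73 V.
Balancing electrons gives n = 10 (lcm of 5 and 2).
ΔG° = −nFE° = −(10)(96485)(+1.73) = -1,669,190 J = -1669.2 kJ/mol.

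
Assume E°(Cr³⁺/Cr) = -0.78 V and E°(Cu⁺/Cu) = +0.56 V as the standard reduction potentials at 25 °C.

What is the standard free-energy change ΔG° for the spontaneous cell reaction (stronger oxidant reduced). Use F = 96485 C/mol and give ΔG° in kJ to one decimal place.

Cu⁺/Cu (E° = +0.56 V) is the cathode; Cr³⁺/Cr (E° = -0.78 V) is the anode, so E°cell = +1.34 V.
Balancing electrons gives n = 3 (lcm of 1 and 3).
ΔG° = −nFE° = −(3)(96485)(+1.34) = -387,870 J = -387.9 kJ.

-387.9 kJ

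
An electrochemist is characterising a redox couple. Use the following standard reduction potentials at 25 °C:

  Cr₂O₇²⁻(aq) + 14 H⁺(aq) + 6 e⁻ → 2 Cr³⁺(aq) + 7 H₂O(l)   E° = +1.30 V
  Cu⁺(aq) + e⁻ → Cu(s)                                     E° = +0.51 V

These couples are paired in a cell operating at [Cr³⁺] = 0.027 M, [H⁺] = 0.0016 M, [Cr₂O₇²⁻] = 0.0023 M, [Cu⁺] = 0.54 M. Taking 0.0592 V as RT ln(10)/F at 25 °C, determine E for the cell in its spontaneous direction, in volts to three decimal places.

Cr₂O₇²⁻/Cr³⁺ is the cathode (higher E°), Cu⁺/Cu the anode: E°cell = +1.30 − (+0.51) = +0.79 V, n = 6.
Overall: Cr₂O₇²⁻(aq) + 14 H⁺(aq) + 6 Cu(s) → 2 Cr³⁺(aq) + 7 H₂O(l) + 6 Cu⁺(aq)
Q = [Cr³⁺]^2·[Cu⁺]^6 / ([Cr₂O₇²⁻]·[H⁺]^14); log Q = 37.038.
E = E° − (0.0592/n) log Q = +0.79 − (0.0592/6)(37.038) = +0.425 V.

+0.425 V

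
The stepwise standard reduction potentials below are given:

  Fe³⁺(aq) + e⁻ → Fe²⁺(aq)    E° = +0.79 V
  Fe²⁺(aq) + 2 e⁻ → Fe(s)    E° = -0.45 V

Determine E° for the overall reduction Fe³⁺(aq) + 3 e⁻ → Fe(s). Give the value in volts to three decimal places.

Standard free energies of sequential steps add: ΔG°₃ = ΔG°₁ + ΔG°₂, so n₃E°₃ = n₁E°₁ + n₂E°₂.
E°₃ = (1×+0.79 + 2×-0.45) / 3 = (-0.110) / 3 = -0.037 V.
Simply averaging or adding the two E° values would be wrong; the electron-weighted sum is required.

-0.037 V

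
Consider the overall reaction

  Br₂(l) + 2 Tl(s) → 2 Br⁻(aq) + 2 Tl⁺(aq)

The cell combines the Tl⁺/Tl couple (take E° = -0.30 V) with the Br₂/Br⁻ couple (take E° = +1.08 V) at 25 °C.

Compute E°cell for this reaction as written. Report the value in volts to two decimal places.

+1.38 V

The Br₂/Br⁻ couple has the higher reduction potential, so it is the cathode; Tl⁺/Tl is oxidised at the anode.
E°cell = E°(cathode) − E°(anode) = (+1.08) − (-0.30) = +1.38 V.
Since E°cell > 0, the reaction is spontaneous under standard conditions.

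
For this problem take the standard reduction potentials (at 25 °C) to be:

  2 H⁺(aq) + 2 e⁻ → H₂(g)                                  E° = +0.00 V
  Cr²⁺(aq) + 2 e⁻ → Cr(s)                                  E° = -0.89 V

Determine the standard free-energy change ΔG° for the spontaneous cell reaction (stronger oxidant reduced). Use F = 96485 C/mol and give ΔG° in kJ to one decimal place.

H⁺/H₂ (E° = +0.00 V) is the cathode; Cr²⁺/Cr (E° = -0.89 V) is the anode, so E°cell = +0.89 V.
Balancing electrons gives n = 2 (lcm of 2 and 2).
ΔG° = −nFE° = −(2)(96485)(+0.89) = -171,743 J = -171.7 kJ.

-171.7 kJ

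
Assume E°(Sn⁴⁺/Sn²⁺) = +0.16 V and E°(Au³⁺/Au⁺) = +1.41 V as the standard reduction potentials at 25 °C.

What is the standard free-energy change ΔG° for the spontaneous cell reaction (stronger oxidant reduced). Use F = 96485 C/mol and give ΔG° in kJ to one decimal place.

-241.2 kJ

Au³⁺/Au⁺ (E° = +1.41 V) is the cathode; Sn⁴⁺/Sn²⁺ (E° = +0.16 V) is the anode, so E°cell = +1.25 V.
Balancing electrons gives n = 2 (lcm of 2 and 2).
ΔG° = −nFE° = −(2)(96485)(+1.25) = -241,212 J = -241.2 kJ.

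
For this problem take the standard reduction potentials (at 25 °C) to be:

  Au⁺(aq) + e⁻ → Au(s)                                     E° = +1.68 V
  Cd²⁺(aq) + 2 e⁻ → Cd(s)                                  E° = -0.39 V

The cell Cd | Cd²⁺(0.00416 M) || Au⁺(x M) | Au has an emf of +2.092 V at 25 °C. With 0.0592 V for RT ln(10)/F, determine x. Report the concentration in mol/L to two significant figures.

Au⁺/Au is the cathode, Cd²⁺/Cd the anode: E°cell = +2.07 V, n = 2.
Overall reaction: 2 Au⁺(aq) + Cd(s) → 2 Au(s) + Cd²⁺(aq); Q = [Cd²⁺]^1/[Au⁺]^2.
From E = E° − (0.0592/n) log Q: log Q = (E° − E)·n/0.0592 = (+2.07 − (+2.092))·2/0.0592 = -0.7432.
So 2·log[Au⁺] = 1·log(0.00416) − log Q = -2.3809 − (-0.7432) = -1.6377; log[Au⁺] = -1.6377 / 2 = -0.8188; [Au⁺] = 10^(-0.8188) ≈ 0.15 M.

0.15 M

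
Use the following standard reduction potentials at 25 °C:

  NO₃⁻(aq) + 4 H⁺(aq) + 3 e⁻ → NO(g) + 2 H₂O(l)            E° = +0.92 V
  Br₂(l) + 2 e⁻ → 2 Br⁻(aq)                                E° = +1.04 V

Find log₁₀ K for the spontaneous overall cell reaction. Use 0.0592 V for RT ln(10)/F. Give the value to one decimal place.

12.2

Cathode: Br₂/Br⁻; anode: NO₃⁻/NO. E°cell = +0.12 V, n = 6.
log K = nE°cell / 0.0592 = (6)(+0.12) / 0.0592 = 12.2.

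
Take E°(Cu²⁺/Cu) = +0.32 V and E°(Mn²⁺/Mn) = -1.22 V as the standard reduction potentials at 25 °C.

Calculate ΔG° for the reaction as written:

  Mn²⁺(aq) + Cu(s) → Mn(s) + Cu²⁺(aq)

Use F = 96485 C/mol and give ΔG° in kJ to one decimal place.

As written, Mn²⁺/Mn is reduced (cathode) and Cu²⁺/Cu is oxidised (anode), so E°cell = (-1.22) − (+0.32) = -1.54 V.
Balancing electrons gives n = 2.
ΔG° = −nFE° = −(2)(96485)(-1.54) = 297,174 J = +297.2 kJ.

+297.2 kJ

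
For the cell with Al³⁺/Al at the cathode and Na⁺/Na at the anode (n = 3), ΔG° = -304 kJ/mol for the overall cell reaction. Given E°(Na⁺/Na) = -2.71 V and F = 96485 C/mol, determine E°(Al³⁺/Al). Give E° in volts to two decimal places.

E°cell = −ΔG°/(nF) = −(-304×10³)/((3)(96485)) = +1.050 V.
Since Al³⁺/Al is the cathode and Na⁺/Na the anode, E°cell = E°(Al³⁺/Al) − E°(Na⁺/Na).
So E°(Al³⁺/Al) = E°cell + E°(Na⁺/Na) = +1.050 + (-2.71) = -1.66 V.

-1.66 V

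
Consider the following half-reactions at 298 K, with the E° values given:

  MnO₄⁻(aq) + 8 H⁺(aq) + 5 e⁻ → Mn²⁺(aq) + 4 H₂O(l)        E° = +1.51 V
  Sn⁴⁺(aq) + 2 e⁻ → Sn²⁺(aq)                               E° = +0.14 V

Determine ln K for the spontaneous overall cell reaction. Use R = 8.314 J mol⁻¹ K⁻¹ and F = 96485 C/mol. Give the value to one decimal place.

533.5

Cathode: MnO₄⁻/Mn²⁺; anode: Sn⁴⁺/Sn²⁺. E°cell = (+1.51) − (+0.14) = +1.37 V, with n = 10.
ΔG° = −nFE° = −RT ln K, so ln K = nFE°/(RT) = (10)(96485)(+1.37) / ((8.314)(298)) = 533.524.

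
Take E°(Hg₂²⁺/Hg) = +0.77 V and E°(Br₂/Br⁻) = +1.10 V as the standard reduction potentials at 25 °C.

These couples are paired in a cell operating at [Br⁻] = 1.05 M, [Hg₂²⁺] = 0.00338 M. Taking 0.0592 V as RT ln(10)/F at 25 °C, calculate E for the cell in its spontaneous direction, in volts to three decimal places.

+0.402 V

Br₂/Br⁻ is the cathode (higher E°), Hg₂²⁺/Hg the anode: E°cell = +1.10 − (+0.77) = +0.33 V, n = 2.
Overall: Br₂(l) + 2 Hg(l) → 2 Br⁻(aq) + Hg₂²⁺(aq)
Q = [Br⁻]^2·[Hg₂²⁺]; log Q = -2.429.
E = E° − (0.0592/n) log Q = +0.33 − (0.0592/2)(-2.429) = +0.402 V.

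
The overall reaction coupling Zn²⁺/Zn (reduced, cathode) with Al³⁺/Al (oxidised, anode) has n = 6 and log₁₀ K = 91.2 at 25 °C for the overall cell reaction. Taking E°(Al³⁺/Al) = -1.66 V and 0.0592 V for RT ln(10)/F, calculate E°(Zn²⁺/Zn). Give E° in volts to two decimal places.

-0.76 V

E°cell = (0.0592/n)·log K = (0.0592/6)(91.2) = +0.900 V.
Since Zn²⁺/Zn is the cathode and Al³⁺/Al the anode, E°cell = E°(Zn²⁺/Zn) − E°(Al³⁺/Al).
So E°(Zn²⁺/Zn) = E°cell + E°(Al³⁺/Al) = +0.900 + (-1.66) = -0.76 V.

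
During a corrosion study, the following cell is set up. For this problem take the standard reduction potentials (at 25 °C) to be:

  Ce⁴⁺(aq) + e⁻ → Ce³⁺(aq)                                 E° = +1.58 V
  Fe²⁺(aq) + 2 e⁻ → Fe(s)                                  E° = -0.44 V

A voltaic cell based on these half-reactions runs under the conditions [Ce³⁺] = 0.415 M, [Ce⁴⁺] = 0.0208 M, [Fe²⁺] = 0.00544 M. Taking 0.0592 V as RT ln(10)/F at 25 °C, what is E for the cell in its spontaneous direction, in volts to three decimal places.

Ce⁴⁺/Ce³⁺ is the cathode (higher E°), Fe²⁺/Fe the anode: E°cell = +1.58 − (-0.44) = +2.02 V, n = 2.
Overall: 2 Ce⁴⁺(aq) + Fe(s) → 2 Ce³⁺(aq) + Fe²⁺(aq)
Q = [Ce³⁺]^2·[Fe²⁺] / ([Ce⁴⁺]^2); log Q = 0.336.
E = E° − (0.0592/n) log Q = +2.02 − (0.0592/2)(0.336) = +2.010 V.

+2.010 V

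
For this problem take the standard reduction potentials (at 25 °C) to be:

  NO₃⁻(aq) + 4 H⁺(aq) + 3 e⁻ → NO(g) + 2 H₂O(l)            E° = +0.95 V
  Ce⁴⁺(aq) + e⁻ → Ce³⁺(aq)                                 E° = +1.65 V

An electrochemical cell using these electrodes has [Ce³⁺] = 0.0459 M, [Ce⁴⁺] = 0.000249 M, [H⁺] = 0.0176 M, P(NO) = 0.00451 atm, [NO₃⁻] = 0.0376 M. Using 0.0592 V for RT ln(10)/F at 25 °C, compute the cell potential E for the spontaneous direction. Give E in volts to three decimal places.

Ce⁴⁺/Ce³⁺ is the cathode (higher E°), NO₃⁻/NO the anode: E°cell = +1.65 − (+0.95) = +0.70 V, n = 3.
Overall: 3 Ce⁴⁺(aq) + NO(g) + 2 H₂O(l) → 3 Ce³⁺(aq) + NO₃⁻(aq) + 4 H⁺(aq)
Q = [Ce³⁺]^3·[NO₃⁻]·[H⁺]^4 / ([Ce⁴⁺]^3·P(NO)); log Q = 0.700.
E = E° − (0.0592/n) log Q = +0.70 − (0.0592/3)(0.700) = +0.686 V.

+0.686 V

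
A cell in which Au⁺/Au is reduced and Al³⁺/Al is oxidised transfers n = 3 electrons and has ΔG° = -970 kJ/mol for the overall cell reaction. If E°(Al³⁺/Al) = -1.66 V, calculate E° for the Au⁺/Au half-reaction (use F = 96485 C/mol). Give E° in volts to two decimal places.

+1.69 V

E°cell = −ΔG°/(nF) = −(-970×10³)/((3)(96485)) = +3.351 V.
Since Au⁺/Au is the cathode and Al³⁺/Al the anode, E°cell = E°(Au⁺/Au) − E°(Al³⁺/Al).
So E°(Au⁺/Au) = E°cell + E°(Al³⁺/Al) = +3.351 + (-1.66) = +1.69 V.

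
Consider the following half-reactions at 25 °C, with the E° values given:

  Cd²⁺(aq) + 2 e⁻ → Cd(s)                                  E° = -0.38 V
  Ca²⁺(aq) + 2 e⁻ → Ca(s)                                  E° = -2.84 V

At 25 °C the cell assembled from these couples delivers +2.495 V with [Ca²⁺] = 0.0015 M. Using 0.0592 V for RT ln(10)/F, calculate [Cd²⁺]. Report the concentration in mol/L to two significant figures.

0.023 M

Cd²⁺/Cd is the cathode, Ca²⁺/Ca the anode: E°cell = +2.46 V, n = 2.
Overall reaction: Cd²⁺(aq) + Ca(s) → Cd(s) + Ca²⁺(aq); Q = [Ca²⁺]^1/[Cd²⁺]^1.
From E = E° − (0.0592/n) log Q: log Q = (E° − E)·n/0.0592 = (+2.46 − (+2.495))·2/0.0592 = -1.1824.
So 1·log[Cd²⁺] = 1·log(0.0015) − log Q = -2.8239 − (-1.1824) = -1.6415; [Cd²⁺] = 10^(-1.6415) ≈ 0.023 M.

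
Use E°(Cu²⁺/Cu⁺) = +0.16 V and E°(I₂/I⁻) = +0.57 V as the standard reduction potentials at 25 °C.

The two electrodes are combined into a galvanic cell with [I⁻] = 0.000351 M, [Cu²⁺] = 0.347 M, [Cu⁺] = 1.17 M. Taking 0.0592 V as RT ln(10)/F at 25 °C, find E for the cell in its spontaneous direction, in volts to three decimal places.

I₂/I⁻ is the cathode (higher E°), Cu²⁺/Cu⁺ the anode: E°cell = +0.57 − (+0.16) = +0.41 V, n = 2.
Overall: I₂(s) + 2 Cu⁺(aq) → 2 I⁻(aq) + 2 Cu²⁺(aq)
Q = [I⁻]^2·[Cu²⁺]^2 / ([Cu⁺]^2); log Q = -7.965.
E = E° − (0.0592/n) log Q = +0.41 − (0.0592/2)(-7.965) = +0.646 V.

+0.646 V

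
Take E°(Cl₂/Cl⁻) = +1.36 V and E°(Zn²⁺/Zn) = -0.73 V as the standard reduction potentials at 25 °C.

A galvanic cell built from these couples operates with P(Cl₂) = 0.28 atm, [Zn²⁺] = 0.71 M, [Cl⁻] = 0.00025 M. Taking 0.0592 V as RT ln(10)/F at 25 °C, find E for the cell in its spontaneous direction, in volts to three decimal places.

Cl₂/Cl⁻ is the cathode (higher E°), Zn²⁺/Zn the anode: E°cell = +1.36 − (-0.73) = +2.09 V, n = 2.
Overall: Cl₂(g) + Zn(s) → 2 Cl⁻(aq) + Zn²⁺(aq)
Q = [Cl⁻]^2·[Zn²⁺] / (P(Cl₂)); log Q = -6.800.
E = E° − (0.0592/n) log Q = +2.09 − (0.0592/2)(-6.800) = +2.291 V.

+2.291 V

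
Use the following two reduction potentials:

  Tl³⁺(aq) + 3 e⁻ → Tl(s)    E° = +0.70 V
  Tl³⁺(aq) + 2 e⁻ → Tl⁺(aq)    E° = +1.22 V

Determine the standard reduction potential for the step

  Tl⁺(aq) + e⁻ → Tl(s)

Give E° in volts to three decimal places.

-0.340 V

Sequential free energies add, so n₃E°₃ = n₁E°₁ + n₂E°₂.
With n₃ = 3, and the known step contributing 2×(+1.22) V, the unknown satisfies 1·E° = 3×(+0.70) − 2×(+1.22) = -0.340.
E° = -0.340 / 1 = -0.340 V.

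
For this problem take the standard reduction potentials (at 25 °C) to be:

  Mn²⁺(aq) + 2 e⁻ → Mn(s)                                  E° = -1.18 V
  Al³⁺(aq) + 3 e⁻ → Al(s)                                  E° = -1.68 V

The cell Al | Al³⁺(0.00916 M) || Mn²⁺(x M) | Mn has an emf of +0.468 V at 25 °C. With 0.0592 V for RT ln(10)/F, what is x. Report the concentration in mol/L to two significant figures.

Mn²⁺/Mn is the cathode, Al³⁺/Al the anode: E°cell = +0.50 V, n = 6.
Overall reaction: 3 Mn²⁺(aq) + 2 Al(s) → 3 Mn(s) + 2 Al³⁺(aq); Q = [Al³⁺]^2/[Mn²⁺]^3.
From E = E° − (0.0592/n) log Q: log Q = (E° − E)·n/0.0592 = (+0.50 − (+0.468))·6/0.0592 = 3.2432.
So 3·log[Mn²⁺] = 2·log(0.00916) − log Q = -4.0762 − (3.2432) = -7.3194; log[Mn²⁺] = -7.3194 / 3 = -2.4398; [Mn²⁺] = 10^(-2.4398) ≈ 0.0036 M.

0.0036 M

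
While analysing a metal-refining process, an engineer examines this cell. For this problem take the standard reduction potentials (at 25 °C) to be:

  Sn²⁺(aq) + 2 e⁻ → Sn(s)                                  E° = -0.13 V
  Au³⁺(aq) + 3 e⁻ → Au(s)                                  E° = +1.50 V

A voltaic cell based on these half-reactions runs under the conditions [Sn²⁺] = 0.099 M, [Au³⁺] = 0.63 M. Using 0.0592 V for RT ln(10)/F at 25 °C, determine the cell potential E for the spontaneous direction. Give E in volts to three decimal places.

Au³⁺/Au is the cathode (higher E°), Sn²⁺/Sn the anode: E°cell = +1.50 − (-0.13) = +1.63 V, n = 6.
Overall: 2 Au³⁺(aq) + 3 Sn(s) → 2 Au(s) + 3 Sn²⁺(aq)
Q = [Sn²⁺]^3 / ([Au³⁺]^2); log Q = -2.612.
E = E° − (0.0592/n) log Q = +1.63 − (0.0592/6)(-2.612) = +1.656 V.

+1.656 V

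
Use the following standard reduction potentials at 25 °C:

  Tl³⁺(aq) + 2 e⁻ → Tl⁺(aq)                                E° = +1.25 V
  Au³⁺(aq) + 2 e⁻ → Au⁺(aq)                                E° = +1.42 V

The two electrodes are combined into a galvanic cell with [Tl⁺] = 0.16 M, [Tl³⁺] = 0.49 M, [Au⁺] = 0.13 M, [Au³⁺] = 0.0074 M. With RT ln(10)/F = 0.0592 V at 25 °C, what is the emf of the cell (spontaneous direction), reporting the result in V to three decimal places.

Au³⁺/Au⁺ is the cathode (higher E°), Tl³⁺/Tl⁺ the anode: E°cell = +1.42 − (+1.25) = +0.17 V, n = 2.
Overall: Au³⁺(aq) + Tl⁺(aq) → Au⁺(aq) + Tl³⁺(aq)
Q = [Au⁺]·[Tl³⁺] / ([Au³⁺]·[Tl⁺]); log Q = 1.731.
E = E° − (0.0592/n) log Q = +0.17 − (0.0592/2)(1.731) = +0.119 V.

+0.119 V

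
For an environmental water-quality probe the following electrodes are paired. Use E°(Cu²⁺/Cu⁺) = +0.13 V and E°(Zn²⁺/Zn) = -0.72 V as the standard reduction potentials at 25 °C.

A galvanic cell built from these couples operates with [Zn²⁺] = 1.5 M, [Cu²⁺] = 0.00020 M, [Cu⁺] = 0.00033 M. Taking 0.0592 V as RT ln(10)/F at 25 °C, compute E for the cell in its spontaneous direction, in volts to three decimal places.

+0.832 V

Cu²⁺/Cu⁺ is the cathode (higher E°), Zn²⁺/Zn the anode: E°cell = +0.13 − (-0.72) = +0.85 V, n = 2.
Overall: 2 Cu²⁺(aq) + Zn(s) → 2 Cu⁺(aq) + Zn²⁺(aq)
Q = [Cu⁺]^2·[Zn²⁺] / ([Cu²⁺]^2); log Q = 0.611.
E = E° − (0.0592/n) log Q = +0.85 − (0.0592/2)(0.611) = +0.832 V.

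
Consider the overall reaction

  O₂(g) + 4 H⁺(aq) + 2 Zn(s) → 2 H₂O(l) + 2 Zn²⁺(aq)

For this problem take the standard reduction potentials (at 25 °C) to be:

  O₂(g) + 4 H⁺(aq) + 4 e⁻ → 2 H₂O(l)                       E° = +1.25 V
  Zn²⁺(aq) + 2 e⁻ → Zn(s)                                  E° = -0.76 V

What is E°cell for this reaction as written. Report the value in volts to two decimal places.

+2.01 V

The O₂/H₂O couple has the higher reduction potential, so it is the cathode; Zn²⁺/Zn is oxidised at the anode.
E°cell = E°(cathode) − E°(anode) = (+1.25) − (-0.76) = +2.01 V.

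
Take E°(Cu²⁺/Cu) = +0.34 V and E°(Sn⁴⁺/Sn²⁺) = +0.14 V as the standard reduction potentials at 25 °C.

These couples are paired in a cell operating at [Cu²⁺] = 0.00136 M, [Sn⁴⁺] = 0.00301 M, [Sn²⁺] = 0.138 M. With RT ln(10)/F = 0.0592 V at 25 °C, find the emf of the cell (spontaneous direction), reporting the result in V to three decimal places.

+0.164 V

Cu²⁺/Cu is the cathode (higher E°), Sn⁴⁺/Sn²⁺ the anode: E°cell = +0.34 − (+0.14) = +0.20 V, n = 2.
Overall: Cu²⁺(aq) + Sn²⁺(aq) → Cu(s) + Sn⁴⁺(aq)
Q = [Sn⁴⁺] / ([Cu²⁺]·[Sn²⁺]); log Q = 1.205.
E = E° − (0.0592/n) log Q = +0.20 − (0.0592/2)(1.205) = +0.164 V.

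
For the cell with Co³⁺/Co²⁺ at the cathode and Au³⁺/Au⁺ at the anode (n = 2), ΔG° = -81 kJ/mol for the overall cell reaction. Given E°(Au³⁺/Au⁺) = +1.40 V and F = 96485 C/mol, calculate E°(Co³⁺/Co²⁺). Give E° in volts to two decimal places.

E°cell = −ΔG°/(nF) = −(-81×10³)/((2)(96485)) = +0.420 V.
Since Co³⁺/Co²⁺ is the cathode and Au³⁺/Au⁺ the anode, E°cell = E°(Co³⁺/Co²⁺) − E°(Au³⁺/Au⁺).
So E°(Co³⁺/Co²⁺) = E°cell + E°(Au³⁺/Au⁺) = +0.420 + (+1.40) = +1.82 V.

+1.82 V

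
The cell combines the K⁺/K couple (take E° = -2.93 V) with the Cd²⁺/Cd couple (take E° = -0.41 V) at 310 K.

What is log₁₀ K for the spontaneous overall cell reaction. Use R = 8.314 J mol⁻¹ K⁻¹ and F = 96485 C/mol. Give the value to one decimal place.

81.9

Cathode: Cd²⁺/Cd; anode: K⁺/K. E°cell = (-0.41) − (-2.93) = +2.52 V, with n = 2.
ΔG° = −nFE° = −RT ln K, so ln K = nFE°/(RT) = (2)(96485)(+2.52) / ((8.314)(310)) = 188.677.
log₁₀ K = 188.677 / ln 10 = 81.9.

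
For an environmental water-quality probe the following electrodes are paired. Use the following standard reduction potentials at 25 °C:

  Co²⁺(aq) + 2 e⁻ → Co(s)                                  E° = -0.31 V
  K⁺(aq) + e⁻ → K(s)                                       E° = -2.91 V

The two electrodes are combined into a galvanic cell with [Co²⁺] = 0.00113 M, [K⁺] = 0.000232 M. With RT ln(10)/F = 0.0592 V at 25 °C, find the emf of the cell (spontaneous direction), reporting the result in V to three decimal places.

Co²⁺/Co is the cathode (higher E°), K⁺/K the anode: E°cell = -0.31 − (-2.91) = +2.60 V, n = 2.
Overall: Co²⁺(aq) + 2 K(s) → Co(s) + 2 K⁺(aq)
Q = [K⁺]^2 / ([Co²⁺]); log Q = -4.322.
E = E° − (0.0592/n) log Q = +2.60 − (0.0592/2)(-4.322) = +2.728 V.

+2.728 V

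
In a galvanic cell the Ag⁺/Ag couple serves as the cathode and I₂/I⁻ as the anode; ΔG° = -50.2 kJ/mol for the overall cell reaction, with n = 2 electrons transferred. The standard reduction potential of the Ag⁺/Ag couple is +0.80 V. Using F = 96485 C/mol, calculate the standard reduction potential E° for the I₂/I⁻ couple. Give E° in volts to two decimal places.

+0.54 V

E°cell = −ΔG°/(nF) = −(-50.2×10³)/((2)(96485)) = +0.260 V.
Since Ag⁺/Ag is the cathode and I₂/I⁻ the anode, E°cell = E°(Ag⁺/Ag) − E°(I₂/I⁻).
So E°(I₂/I⁻) = E°(Ag⁺/Ag) − E°cell = (+0.80) − (+0.260) = +0.54 V.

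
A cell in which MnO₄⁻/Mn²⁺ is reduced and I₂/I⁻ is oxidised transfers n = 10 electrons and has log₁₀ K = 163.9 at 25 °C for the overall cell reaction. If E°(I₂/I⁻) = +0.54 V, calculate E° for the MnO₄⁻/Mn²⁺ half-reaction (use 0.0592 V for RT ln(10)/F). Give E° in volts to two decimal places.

+1.51 V

E°cell = (0.0592/n)·log K = (0.0592/10)(163.9) = +0.970 V.
Since MnO₄⁻/Mn²⁺ is the cathode and I₂/I⁻ the anode, E°cell = E°(MnO₄⁻/Mn²⁺) − E°(I₂/I⁻).
So E°(MnO₄⁻/Mn²⁺) = E°cell + E°(I₂/I⁻) = +0.970 + (+0.54) = +1.51 V.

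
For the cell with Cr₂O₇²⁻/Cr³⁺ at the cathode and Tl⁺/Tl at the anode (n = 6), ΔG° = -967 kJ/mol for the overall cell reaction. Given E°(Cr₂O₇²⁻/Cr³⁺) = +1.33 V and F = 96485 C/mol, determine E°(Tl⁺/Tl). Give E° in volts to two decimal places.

E°cell = −ΔG°/(nF) = −(-967×10³)/((6)(96485)) = +1.670 V.
Since Cr₂O₇²⁻/Cr³⁺ is the cathode and Tl⁺/Tl the anode, E°cell = E°(Cr₂O₇²⁻/Cr³⁺) − E°(Tl⁺/Tl).
So E°(Tl⁺/Tl) = E°(Cr₂O₇²⁻/Cr³⁺) − E°cell = (+1.33) − (+1.670) = -0.34 V.

-0.34 V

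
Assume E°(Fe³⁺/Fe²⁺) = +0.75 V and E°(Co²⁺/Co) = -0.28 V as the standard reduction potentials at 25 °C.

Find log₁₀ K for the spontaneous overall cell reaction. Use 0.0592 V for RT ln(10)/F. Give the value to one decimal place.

Cathode: Fe³⁺/Fe²⁺; anode: Co²⁺/Co. E°cell = +1.03 V, n = 2.
log K = nE°cell / 0.0592 = (2)(+1.03) / 0.0592 = 34.8.

34.8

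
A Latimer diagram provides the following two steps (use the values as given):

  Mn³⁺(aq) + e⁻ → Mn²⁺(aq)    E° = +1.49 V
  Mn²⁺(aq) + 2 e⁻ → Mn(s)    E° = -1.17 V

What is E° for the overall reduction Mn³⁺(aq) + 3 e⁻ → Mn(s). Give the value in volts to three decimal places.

Since ΔG° = −nFE° is additive over sequential reductions, n₃E°₃ = n₁E°₁ + n₂E°₂.
E°₃ = (1×+1.49 + 2×-1.17) / 3 = (-0.850) / 3 = -0.283 V.

-0.283 V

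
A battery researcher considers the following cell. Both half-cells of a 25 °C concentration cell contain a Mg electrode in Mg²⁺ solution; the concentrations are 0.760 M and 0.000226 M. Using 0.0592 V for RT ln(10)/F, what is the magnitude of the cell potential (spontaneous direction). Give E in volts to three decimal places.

For a concentration cell E°cell = 0. The 0.760 M side is the cathode (reduction is favoured where [Mg²⁺] is higher).
With n = 2, E = −(0.0592/2) log([Mg²⁺]ₐₙ/[Mg²⁺]꜀ₐₜ) = −(0.0592/2) log(0.000226/0.76) = −(0.0592/2)(-3.527) = +0.104 V.

+0.104 V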